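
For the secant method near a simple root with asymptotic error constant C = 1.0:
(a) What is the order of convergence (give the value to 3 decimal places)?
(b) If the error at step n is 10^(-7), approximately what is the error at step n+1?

(a) Secant method has superlinear convergence with order φ = (1+√5)/2 ≈ 1.618.
    This means |e_{n+1}| ≈ C|e_n|^1.618.

(b) With |e_n| = 10^(-7) and C = 1.0:
    |e_{n+1}| ≈ 1.0 × (10^(-7))^1.618 = 1.0 × 10^(-11.33)

(a) ≈ 1.618 (golden ratio); (b) |e_{n+1}| ≈ 4.718e-12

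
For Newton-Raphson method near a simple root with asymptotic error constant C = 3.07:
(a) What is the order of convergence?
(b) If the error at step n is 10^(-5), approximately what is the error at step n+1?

(a) Newton-Raphson has quadratic (order 2) convergence near simple roots.
    This means |e_{n+1}| ≈ C|e_n|².

(b) With |e_n| = 10^(-5) and C = 3.07:
    |e_{n+1}| ≈ 3.07 × (10^(-5))² = 3.07 × 10^(-10)

(a) 2 (quadratic); (b) |e_{n+1}| ≈ 3.070e-10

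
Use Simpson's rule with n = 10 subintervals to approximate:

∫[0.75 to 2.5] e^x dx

f(x) = e^x
a = 0.75, b = 2.5, n = 10
h = (b - a)/n = 0.175000

Simpson's rule: (h/3)[f(x₀) + 4f(x₁) + 2f(x₂) + ... + f(xₙ)]

x_0 = 0.7500, f(x_0) = 2.117000, coefficient = 1
x_1 = 0.9250, f(x_1) = 2.521868, coefficient = 4
x_2 = 1.1000, f(x_2) = 3.004166, coefficient = 2
x_3 = 1.2750, f(x_3) = 3.578701, coefficient = 4
x_4 = 1.4500, f(x_4) = 4.263115, coefficient = 2
x_5 = 1.6250, f(x_5) = 5.078419, coefficient = 4
x_6 = 1.8000, f(x_6) = 6.049647, coefficient = 2
x_7 = 1.9750, f(x_7) = 7.206620, coefficient = 4
x_8 = 2.1500, f(x_8) = 8.584858, coefficient = 2
x_9 = 2.3250, f(x_9) = 10.226680, coefficient = 4
x_10 = 2.5000, f(x_10) = 12.182494, coefficient = 1

I ≈ (0.175000/3) × 172.552221 = 10.065546
Exact value: 10.065494
Error: 0.000052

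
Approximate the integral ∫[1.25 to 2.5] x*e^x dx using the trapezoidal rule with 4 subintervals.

f(x) = x*e^x
a = 1.25, b = 2.5, n = 4
h = (b - a)/n = 0.312500

Trapezoidal rule: (h/2)[f(x₀) + 2f(x₁) + 2f(x₂) + ... + f(xₙ)]

x_0 = 1.2500, f(x_0) = 4.362929, coefficient = 1
x_1 = 1.5625, f(x_1) = 7.454271, coefficient = 2
x_2 = 1.8750, f(x_2) = 12.226536, coefficient = 2
x_3 = 2.1875, f(x_3) = 19.496975, coefficient = 2
x_4 = 2.5000, f(x_4) = 30.456235, coefficient = 1

I ≈ (0.312500/2) × 113.174727 = 17.683551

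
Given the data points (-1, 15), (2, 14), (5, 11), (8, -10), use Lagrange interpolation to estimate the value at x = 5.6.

Lagrange interpolation formula:
P(x) = Σ yᵢ × Lᵢ(x)
where Lᵢ(x) = Π_{j≠i} (x - xⱼ)/(xᵢ - xⱼ)

L_0(5.6) = (5.6 - 2)/(-1 - 2) × (5.6 - 5)/(-1 - 5) × (5.6 - 8)/(-1 - 8) = 0.032000
L_1(5.6) = (5.6 - (-1))/(2 - (-1)) × (5.6 - 5)/(2 - 5) × (5.6 - 8)/(2 - 8) = -0.176000
L_2(5.6) = (5.6 - (-1))/(5 - (-1)) × (5.6 - 2)/(5 - 2) × (5.6 - 8)/(5 - 8) = 1.056000
L_3(5.6) = (5.6 - (-1))/(8 - (-1)) × (5.6 - 2)/(8 - 2) × (5.6 - 5)/(8 - 5) = 0.088000

P(5.6) = 15×L_0(5.6) + 14×L_1(5.6) + 11×L_2(5.6) + (-10)×L_3(5.6)
P(5.6) = 8.752000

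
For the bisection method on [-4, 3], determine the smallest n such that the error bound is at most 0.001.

We need (b-a)/2^n ≤ 0.001
(3 - (-4))/2^n ≤ 0.001
7/2^n ≤ 0.001
2^n ≥ 7000
n ≥ log₂(7000) = 12.77
n ≥ 13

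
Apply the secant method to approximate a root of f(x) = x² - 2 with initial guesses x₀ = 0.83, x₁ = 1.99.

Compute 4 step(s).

f(x) = x² - 2
x₀ = 0.83, x₁ = 1.99

Secant formula: x_{n+1} = x_n - f(x_n)(x_n - x_{n-1})/(f(x_n) - f(x_{n-1}))

Iteration 1:
  f(0.830000) = -1.311100
  f(1.990000) = 1.960100
  x_2 = 1.990000 - 1.960100×(1.990000 - 0.830000)/(1.960100 - (-1.311100))
       = 1.294929
Iteration 2:
  f(1.990000) = 1.960100
  f(1.294929) = -0.323159
  x_3 = 1.294929 - (-0.323159)×(1.294929 - 1.990000)/(-0.323159 - 1.960100)
       = 1.393305
Iteration 3:
  f(1.294929) = -0.323159
  f(1.393305) = -0.058701
  x_4 = 1.393305 - (-0.058701)×(1.393305 - 1.294929)/(-0.058701 - (-0.323159))
       = 1.415141
Iteration 4:
  f(1.393305) = -0.058701
  f(1.415141) = 0.002625
  x_5 = 1.415141 - 0.002625×(1.415141 - 1.393305)/(0.002625 - (-0.058701))
       = 1.414207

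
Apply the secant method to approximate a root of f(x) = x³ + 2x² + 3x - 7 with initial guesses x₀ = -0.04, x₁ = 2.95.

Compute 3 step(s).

f(x) = x³ + 2x² + 3x - 7
x₀ = -0.04, x₁ = 2.95

Secant formula: x_{n+1} = x_n - f(x_n)(x_n - x_{n-1})/(f(x_n) - f(x_{n-1}))

Iteration 1:
  f(-0.040000) = -7.116864
  f(2.950000) = 44.927375
  x_2 = 2.950000 - 44.927375×(2.950000 - (-0.040000))/(44.927375 - (-7.116864))
       = 0.368872
Iteration 2:
  f(2.950000) = 44.927375
  f(0.368872) = -5.571061
  x_3 = 0.368872 - (-5.571061)×(0.368872 - 2.950000)/(-5.571061 - 44.927375)
       = 0.653626
Iteration 3:
  f(0.368872) = -5.571061
  f(0.653626) = -3.905424
  x_4 = 0.653626 - (-3.905424)×(0.653626 - 0.368872)/(-3.905424 - (-5.571061))
       = 1.321289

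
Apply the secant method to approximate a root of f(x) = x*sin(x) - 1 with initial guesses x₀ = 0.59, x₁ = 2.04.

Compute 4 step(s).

f(x) = x*sin(x) - 1
x₀ = 0.59, x₁ = 2.04

Secant formula: x_{n+1} = x_n - f(x_n)(x_n - x_{n-1})/(f(x_n) - f(x_{n-1}))

Iteration 1:
  f(0.590000) = -0.671747
  f(2.040000) = 0.819534
  x_2 = 2.040000 - 0.819534×(2.040000 - 0.590000)/(0.819534 - (-0.671747))
       = 1.243152
Iteration 2:
  f(2.040000) = 0.819534
  f(1.243152) = 0.177020
  x_3 = 1.243152 - 0.177020×(1.243152 - 2.040000)/(0.177020 - 0.819534)
       = 1.023611
Iteration 3:
  f(1.243152) = 0.177020
  f(1.023611) = -0.125844
  x_4 = 1.023611 - (-0.125844)×(1.023611 - 1.243152)/(-0.125844 - 0.177020)
       = 1.114833
Iteration 4:
  f(1.023611) = -0.125844
  f(1.114833) = 0.000939
  x_5 = 1.114833 - 0.000939×(1.114833 - 1.023611)/(0.000939 - (-0.125844))
       = 1.114158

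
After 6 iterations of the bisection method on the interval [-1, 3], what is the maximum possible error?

Bisection error bound: |error| ≤ (b-a)/2^n
|error| ≤ (3 - (-1))/2^6 = 4/2^6
|error| ≤ 0.0625000000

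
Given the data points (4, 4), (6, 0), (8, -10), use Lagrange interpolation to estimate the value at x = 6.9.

Lagrange interpolation formula:
P(x) = Σ yᵢ × Lᵢ(x)
where Lᵢ(x) = Π_{j≠i} (x - xⱼ)/(xᵢ - xⱼ)

L_0(6.9) = (6.9 - 6)/(4 - 6) × (6.9 - 8)/(4 - 8) = -0.123750
L_1(6.9) = (6.9 - 4)/(6 - 4) × (6.9 - 8)/(6 - 8) = 0.797500
L_2(6.9) = (6.9 - 4)/(8 - 4) × (6.9 - 6)/(8 - 6) = 0.326250

P(6.9) = 4×L_0(6.9) + 0×L_1(6.9) + (-10)×L_2(6.9)
P(6.9) = -3.757500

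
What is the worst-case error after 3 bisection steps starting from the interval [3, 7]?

Bisection error bound: |error| ≤ (b-a)/2^n
|error| ≤ (7 - 3)/2^3 = 4/2^3
|error| ≤ 0.5000000000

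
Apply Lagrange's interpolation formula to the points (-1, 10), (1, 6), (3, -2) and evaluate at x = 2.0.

Lagrange interpolation formula:
P(x) = Σ yᵢ × Lᵢ(x)
where Lᵢ(x) = Π_{j≠i} (x - xⱼ)/(xᵢ - xⱼ)

L_0(2.0) = (2.0 - 1)/(-1 - 1) × (2.0 - 3)/(-1 - 3) = -0.125000
L_1(2.0) = (2.0 - (-1))/(1 - (-1)) × (2.0 - 3)/(1 - 3) = 0.750000
L_2(2.0) = (2.0 - (-1))/(3 - (-1)) × (2.0 - 1)/(3 - 1) = 0.375000

P(2.0) = 10×L_0(2.0) + 6×L_1(2.0) + (-2)×L_2(2.0)
P(2.0) = 2.500000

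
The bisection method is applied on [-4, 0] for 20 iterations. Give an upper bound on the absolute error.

Bisection error bound: |error| ≤ (b-a)/2^n
|error| ≤ (0 - (-4))/2^20 = 4/2^20
|error| ≤ 0.0000038147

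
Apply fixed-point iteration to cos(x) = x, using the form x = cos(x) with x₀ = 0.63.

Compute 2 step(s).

Equation: cos(x) = x
Fixed-point form: x = cos(x)
x₀ = 0.63

x_1 = g(0.630000) = 0.808028
x_2 = g(0.808028) = 0.690926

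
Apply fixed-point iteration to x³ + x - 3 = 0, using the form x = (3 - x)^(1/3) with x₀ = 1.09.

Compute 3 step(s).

Equation: x³ + x - 3 = 0
Fixed-point form: x = (3 - x)^(1/3)
x₀ = 1.09

x_1 = g(1.090000) = 1.240731
x_2 = g(1.240731) = 1.207195
x_3 = g(1.207195) = 1.214817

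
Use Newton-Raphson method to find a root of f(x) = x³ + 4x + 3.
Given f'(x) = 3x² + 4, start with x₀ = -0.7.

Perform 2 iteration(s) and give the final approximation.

f(x) = x³ + 4x + 3
f'(x) = 3x² + 4
x₀ = -0.7

Newton-Raphson formula: x_{n+1} = x_n - f(x_n)/f'(x_n)

Iteration 1:
  f(-0.700000) = -0.143000
  f'(-0.700000) = 5.470000
  x_1 = -0.700000 - (-0.143000)/5.470000 = -0.673857
Iteration 2:
  f(-0.673857) = -0.001417
  f'(-0.673857) = 5.362251
  x_2 = -0.673857 - (-0.001417)/5.362251 = -0.673593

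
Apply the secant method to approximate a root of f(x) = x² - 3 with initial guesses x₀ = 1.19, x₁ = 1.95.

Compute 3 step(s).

f(x) = x² - 3
x₀ = 1.19, x₁ = 1.95

Secant formula: x_{n+1} = x_n - f(x_n)(x_n - x_{n-1})/(f(x_n) - f(x_{n-1}))

Iteration 1:
  f(1.190000) = -1.583900
  f(1.950000) = 0.802500
  x_2 = 1.950000 - 0.802500×(1.950000 - 1.190000)/(0.802500 - (-1.583900))
       = 1.694427
Iteration 2:
  f(1.950000) = 0.802500
  f(1.694427) = -0.128918
  x_3 = 1.694427 - (-0.128918)×(1.694427 - 1.950000)/(-0.128918 - 0.802500)
       = 1.729801
Iteration 3:
  f(1.694427) = -0.128918
  f(1.729801) = -0.007789
  x_4 = 1.729801 - (-0.007789)×(1.729801 - 1.694427)/(-0.007789 - (-0.128918))
       = 1.732076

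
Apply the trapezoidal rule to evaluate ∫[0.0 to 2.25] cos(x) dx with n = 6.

f(x) = cos(x)
a = 0.0, b = 2.25, n = 6
h = (b - a)/n = 0.375000

Trapezoidal rule: (h/2)[f(x₀) + 2f(x₁) + 2f(x₂) + ... + f(xₙ)]

x_0 = 0.0000, f(x_0) = 1.000000, coefficient = 1
x_1 = 0.3750, f(x_1) = 0.930508, coefficient = 2
x_2 = 0.7500, f(x_2) = 0.731689, coefficient = 2
x_3 = 1.1250, f(x_3) = 0.431177, coefficient = 2
x_4 = 1.5000, f(x_4) = 0.070737, coefficient = 2
x_5 = 1.8750, f(x_5) = -0.299534, coefficient = 2
x_6 = 2.2500, f(x_6) = -0.628174, coefficient = 1

I ≈ (0.375000/2) × 4.100980 = 0.768934
Exact value: 0.778073
Error: 0.009139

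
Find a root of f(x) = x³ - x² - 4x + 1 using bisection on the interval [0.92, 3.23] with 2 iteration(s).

f(x) = x³ - x² - 4x + 1
Initial interval: [0.92, 3.23]

Iteration 1:
  c_1 = (0.920000 + 3.230000)/2 = 2.075000
  f(c_1) = f(2.075000) = -2.671453
  f(a) × f(c) ≥ 0, new interval: [2.075000, 3.230000]
Iteration 2:
  c_2 = (2.075000 + 3.230000)/2 = 2.652500
  f(c_2) = f(2.652500) = 2.016587
  f(a) × f(c) < 0, new interval: [2.075000, 2.652500]

After 2 iteration(s), the approximation is c_2 = 2.652500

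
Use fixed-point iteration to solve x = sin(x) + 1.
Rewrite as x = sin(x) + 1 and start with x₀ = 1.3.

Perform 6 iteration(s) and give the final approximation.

Equation: x = sin(x) + 1
Fixed-point form: x = sin(x) + 1
x₀ = 1.3

x_1 = g(1.300000) = 1.963558
x_2 = g(1.963558) = 1.923856
x_3 = g(1.923856) = 1.938319
x_4 = g(1.938319) = 1.933220
x_5 = g(1.933220) = 1.935040
x_6 = g(1.935040) = 1.934393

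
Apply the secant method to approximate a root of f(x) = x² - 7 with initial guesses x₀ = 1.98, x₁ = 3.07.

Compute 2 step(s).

f(x) = x² - 7
x₀ = 1.98, x₁ = 3.07

Secant formula: x_{n+1} = x_n - f(x_n)(x_n - x_{n-1})/(f(x_n) - f(x_{n-1}))

Iteration 1:
  f(1.980000) = -3.079600
  f(3.070000) = 2.424900
  x_2 = 3.070000 - 2.424900×(3.070000 - 1.980000)/(2.424900 - (-3.079600))
       = 2.589822
Iteration 2:
  f(3.070000) = 2.424900
  f(2.589822) = -0.292823
  x_3 = 2.589822 - (-0.292823)×(2.589822 - 3.070000)/(-0.292823 - 2.424900)
       = 2.641559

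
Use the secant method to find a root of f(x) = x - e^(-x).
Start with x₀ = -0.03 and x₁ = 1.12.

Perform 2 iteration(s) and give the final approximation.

f(x) = x - e^(-x)
x₀ = -0.03, x₁ = 1.12

Secant formula: x_{n+1} = x_n - f(x_n)(x_n - x_{n-1})/(f(x_n) - f(x_{n-1}))

Iteration 1:
  f(-0.030000) = -1.060455
  f(1.120000) = 0.793720
  x_2 = 1.120000 - 0.793720×(1.120000 - (-0.030000))/(0.793720 - (-1.060455))
       = 0.627717
Iteration 2:
  f(1.120000) = 0.793720
  f(0.627717) = 0.093908
  x_3 = 0.627717 - 0.093908×(0.627717 - 1.120000)/(0.093908 - 0.793720)
       = 0.561657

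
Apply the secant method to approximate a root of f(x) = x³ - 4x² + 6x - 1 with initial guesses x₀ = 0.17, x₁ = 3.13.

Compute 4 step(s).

f(x) = x³ - 4x² + 6x - 1
x₀ = 0.17, x₁ = 3.13

Secant formula: x_{n+1} = x_n - f(x_n)(x_n - x_{n-1})/(f(x_n) - f(x_{n-1}))

Iteration 1:
  f(0.170000) = -0.090687
  f(3.130000) = 9.256697
  x_2 = 3.130000 - 9.256697×(3.130000 - 0.170000)/(9.256697 - (-0.090687))
       = 0.198718
Iteration 2:
  f(3.130000) = 9.256697
  f(0.198718) = 0.042198
  x_3 = 0.198718 - 0.042198×(0.198718 - 3.130000)/(0.042198 - 9.256697)
       = 0.185294
Iteration 3:
  f(0.198718) = 0.042198
  f(0.185294) = -0.019211
  x_4 = 0.185294 - (-0.019211)×(0.185294 - 0.198718)/(-0.019211 - 0.042198)
       = 0.189493
Iteration 4:
  f(0.185294) = -0.019211
  f(0.189493) = 0.000133
  x_5 = 0.189493 - 0.000133×(0.189493 - 0.185294)/(0.000133 - (-0.019211))
       = 0.189464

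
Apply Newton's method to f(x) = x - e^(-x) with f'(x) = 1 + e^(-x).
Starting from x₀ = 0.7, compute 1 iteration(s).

f(x) = x - e^(-x)
f'(x) = 1 + e^(-x)
x₀ = 0.7

Newton-Raphson formula: x_{n+1} = x_n - f(x_n)/f'(x_n)

Iteration 1:
  f(0.700000) = 0.203415
  f'(0.700000) = 1.496585
  x_1 = 0.700000 - 0.203415/1.496585 = 0.564081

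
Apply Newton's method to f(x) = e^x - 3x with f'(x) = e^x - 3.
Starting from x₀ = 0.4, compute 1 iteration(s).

f(x) = e^x - 3x
f'(x) = e^x - 3
x₀ = 0.4

Newton-Raphson formula: x_{n+1} = x_n - f(x_n)/f'(x_n)

Iteration 1:
  f(0.400000) = 0.291825
  f'(0.400000) = -1.508175
  x_1 = 0.400000 - 0.291825/(-1.508175) = 0.593495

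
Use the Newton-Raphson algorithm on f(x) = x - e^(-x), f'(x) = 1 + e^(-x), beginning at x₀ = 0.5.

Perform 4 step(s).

f(x) = x - e^(-x)
f'(x) = 1 + e^(-x)
x₀ = 0.5

Newton-Raphson formula: x_{n+1} = x_n - f(x_n)/f'(x_n)

Iteration 1:
  f(0.500000) = -0.106531
  f'(0.500000) = 1.606531
  x_1 = 0.500000 - (-0.106531)/1.606531 = 0.566311
Iteration 2:
  f(0.566311) = -0.001305
  f'(0.566311) = 1.567616
  x_2 = 0.566311 - (-0.001305)/1.567616 = 0.567143
Iteration 3:
  f(0.567143) = 0.000000
  f'(0.567143) = 1.567143
  x_3 = 0.567143 - 0.000000/1.567143 = 0.567143
Iteration 4:
  f(0.567143) = 0.000000
  f'(0.567143) = 1.567143
  x_4 = 0.567143 - 0.000000/1.567143 = 0.567143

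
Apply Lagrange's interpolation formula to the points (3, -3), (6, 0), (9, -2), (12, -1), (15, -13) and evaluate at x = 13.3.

Lagrange interpolation formula:
P(x) = Σ yᵢ × Lᵢ(x)
where Lᵢ(x) = Π_{j≠i} (x - xⱼ)/(xᵢ - xⱼ)

L_0(13.3) = (13.3 - 6)/(3 - 6) × (13.3 - 9)/(3 - 9) × (13.3 - 12)/(3 - 12) × (13.3 - 15)/(3 - 15) = -0.035685
L_1(13.3) = (13.3 - 3)/(6 - 3) × (13.3 - 9)/(6 - 9) × (13.3 - 12)/(6 - 12) × (13.3 - 15)/(6 - 15) = 0.201401
L_2(13.3) = (13.3 - 3)/(9 - 3) × (13.3 - 6)/(9 - 6) × (13.3 - 12)/(9 - 12) × (13.3 - 15)/(9 - 15) = -0.512870
L_3(13.3) = (13.3 - 3)/(12 - 3) × (13.3 - 6)/(12 - 6) × (13.3 - 9)/(12 - 9) × (13.3 - 15)/(12 - 15) = 1.130944
L_4(13.3) = (13.3 - 3)/(15 - 3) × (13.3 - 6)/(15 - 6) × (13.3 - 9)/(15 - 9) × (13.3 - 12)/(15 - 12) = 0.216210

P(13.3) = (-3)×L_0(13.3) + 0×L_1(13.3) + (-2)×L_2(13.3) + (-1)×L_3(13.3) + (-13)×L_4(13.3)
P(13.3) = -2.808878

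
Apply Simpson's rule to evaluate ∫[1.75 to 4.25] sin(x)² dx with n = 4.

f(x) = sin(x)²
a = 1.75, b = 4.25, n = 4
h = (b - a)/n = 0.625000

Simpson's rule: (h/3)[f(x₀) + 4f(x₁) + 2f(x₂) + ... + f(xₙ)]

x_0 = 1.7500, f(x_0) = 0.968228, coefficient = 1
x_1 = 2.3750, f(x_1) = 0.481199, coefficient = 4
x_2 = 3.0000, f(x_2) = 0.019915, coefficient = 2
x_3 = 3.6250, f(x_3) = 0.216038, coefficient = 4
x_4 = 4.2500, f(x_4) = 0.801006, coefficient = 1

I ≈ (0.625000/3) × 4.598011 = 0.957919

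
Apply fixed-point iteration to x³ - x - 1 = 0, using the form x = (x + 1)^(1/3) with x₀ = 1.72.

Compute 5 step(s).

Equation: x³ - x - 1 = 0
Fixed-point form: x = (x + 1)^(1/3)
x₀ = 1.72

x_1 = g(1.720000) = 1.395906
x_2 = g(1.395906) = 1.338104
x_3 = g(1.338104) = 1.327256
x_4 = g(1.327256) = 1.325200
x_5 = g(1.325200) = 1.324809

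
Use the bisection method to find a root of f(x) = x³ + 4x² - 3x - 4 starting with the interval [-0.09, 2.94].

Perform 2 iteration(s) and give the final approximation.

f(x) = x³ + 4x² - 3x - 4
Initial interval: [-0.09, 2.94]

Iteration 1:
  c_1 = (-0.090000 + 2.940000)/2 = 1.425000
  f(c_1) = f(1.425000) = 2.741141
  f(a) × f(c) < 0, new interval: [-0.090000, 1.425000]
Iteration 2:
  c_2 = (-0.090000 + 1.425000)/2 = 0.667500
  f(c_2) = f(0.667500) = -3.922866
  f(a) × f(c) ≥ 0, new interval: [0.667500, 1.425000]

After 2 iteration(s), the approximation is c_2 = 0.667500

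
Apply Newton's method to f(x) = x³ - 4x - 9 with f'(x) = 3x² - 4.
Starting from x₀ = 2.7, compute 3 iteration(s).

f(x) = x³ - 4x - 9
f'(x) = 3x² - 4
x₀ = 2.7

Newton-Raphson formula: x_{n+1} = x_n - f(x_n)/f'(x_n)

Iteration 1:
  f(2.700000) = -0.117000
  f'(2.700000) = 17.870000
  x_1 = 2.700000 - (-0.117000)/17.870000 = 2.706547
Iteration 2:
  f(2.706547) = 0.000348
  f'(2.706547) = 17.976195
  x_2 = 2.706547 - 0.000348/17.976195 = 2.706528
Iteration 3:
  f(2.706528) = 0.000000
  f'(2.706528) = 17.975881
  x_3 = 2.706528 - 0.000000/17.975881 = 2.706528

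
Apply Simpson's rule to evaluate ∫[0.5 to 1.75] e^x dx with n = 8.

f(x) = e^x
a = 0.5, b = 1.75, n = 8
h = (b - a)/n = 0.156250

Simpson's rule: (h/3)[f(x₀) + 4f(x₁) + 2f(x₂) + ... + f(xₙ)]

x_0 = 0.5000, f(x_0) = 1.648721, coefficient = 1
x_1 = 0.6562, f(x_1) = 1.927550, coefficient = 4
x_2 = 0.8125, f(x_2) = 2.253535, coefficient = 2
x_3 = 0.9688, f(x_3) = 2.634649, coefficient = 4
x_4 = 1.1250, f(x_4) = 3.080217, coefficient = 2
x_5 = 1.2812, f(x_5) = 3.601138, coefficient = 4
x_6 = 1.4375, f(x_6) = 4.210157, coefficient = 2
x_7 = 1.5938, f(x_7) = 4.922173, coefficient = 4
x_8 = 1.7500, f(x_8) = 5.754603, coefficient = 1

I ≈ (0.156250/3) × 78.833183 = 4.105895
Exact value: 4.105881
Error: 0.000014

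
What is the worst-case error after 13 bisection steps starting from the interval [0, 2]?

Bisection error bound: |error| ≤ (b-a)/2^n
|error| ≤ (2 - 0)/2^13 = 2/2^13
|error| ≤ 0.0002441406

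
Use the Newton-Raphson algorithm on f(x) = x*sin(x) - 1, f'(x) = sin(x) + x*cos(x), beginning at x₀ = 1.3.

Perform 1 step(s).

f(x) = x*sin(x) - 1
f'(x) = sin(x) + x*cos(x)
x₀ = 1.3

Newton-Raphson formula: x_{n+1} = x_n - f(x_n)/f'(x_n)

Iteration 1:
  f(1.300000) = 0.252626
  f'(1.300000) = 1.311307
  x_1 = 1.300000 - 0.252626/1.311307 = 1.107348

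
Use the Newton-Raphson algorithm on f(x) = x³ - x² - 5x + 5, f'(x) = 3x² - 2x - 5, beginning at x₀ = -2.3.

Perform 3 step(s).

f(x) = x³ - x² - 5x + 5
f'(x) = 3x² - 2x - 5
x₀ = -2.3

Newton-Raphson formula: x_{n+1} = x_n - f(x_n)/f'(x_n)

Iteration 1:
  f(-2.300000) = -0.957000
  f'(-2.300000) = 15.470000
  x_1 = -2.300000 - (-0.957000)/15.470000 = -2.238138
Iteration 2:
  f(-2.238138) = -0.029996
  f'(-2.238138) = 14.504066
  x_2 = -2.238138 - (-0.029996)/14.504066 = -2.236070
Iteration 3:
  f(-2.236070) = -0.000033
  f'(-2.236070) = 14.472171
  x_3 = -2.236070 - (-0.000033)/14.472171 = -2.236068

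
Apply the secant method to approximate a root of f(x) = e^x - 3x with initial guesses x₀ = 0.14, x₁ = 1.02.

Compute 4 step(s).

f(x) = e^x - 3x
x₀ = 0.14, x₁ = 1.02

Secant formula: x_{n+1} = x_n - f(x_n)(x_n - x_{n-1})/(f(x_n) - f(x_{n-1}))

Iteration 1:
  f(0.140000) = 0.730274
  f(1.020000) = -0.286805
  x_2 = 1.020000 - (-0.286805)×(1.020000 - 0.140000)/(-0.286805 - 0.730274)
       = 0.771850
Iteration 2:
  f(1.020000) = -0.286805
  f(0.771850) = -0.151784
  x_3 = 0.771850 - (-0.151784)×(0.771850 - 1.020000)/(-0.151784 - (-0.286805))
       = 0.492891
Iteration 3:
  f(0.771850) = -0.151784
  f(0.492891) = 0.158369
  x_4 = 0.492891 - 0.158369×(0.492891 - 0.771850)/(0.158369 - (-0.151784))
       = 0.635332
Iteration 4:
  f(0.492891) = 0.158369
  f(0.635332) = -0.018347
  x_5 = 0.635332 - (-0.018347)×(0.635332 - 0.492891)/(-0.018347 - 0.158369)
       = 0.620543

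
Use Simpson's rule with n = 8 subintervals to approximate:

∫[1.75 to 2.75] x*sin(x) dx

f(x) = x*sin(x)
a = 1.75, b = 2.75, n = 8
h = (b - a)/n = 0.125000

Simpson's rule: (h/3)[f(x₀) + 4f(x₁) + 2f(x₂) + ... + f(xₙ)]

x_0 = 1.7500, f(x_0) = 1.721975, coefficient = 1
x_1 = 1.8750, f(x_1) = 1.788911, coefficient = 4
x_2 = 2.0000, f(x_2) = 1.818595, coefficient = 2
x_3 = 2.1250, f(x_3) = 1.806930, coefficient = 4
x_4 = 2.2500, f(x_4) = 1.750665, coefficient = 2
x_5 = 2.3750, f(x_5) = 1.647502, coefficient = 4
x_6 = 2.5000, f(x_6) = 1.496180, coefficient = 2
x_7 = 2.6250, f(x_7) = 1.296541, coefficient = 4
x_8 = 2.7500, f(x_8) = 1.049568, coefficient = 1

I ≈ (0.125000/3) × 39.061955 = 1.627581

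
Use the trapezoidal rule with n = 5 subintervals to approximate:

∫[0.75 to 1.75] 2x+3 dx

f(x) = 2x+3
a = 0.75, b = 1.75, n = 5
h = (b - a)/n = 0.200000

Trapezoidal rule: (h/2)[f(x₀) + 2f(x₁) + 2f(x₂) + ... + f(xₙ)]

x_0 = 0.7500, f(x_0) = 4.500000, coefficient = 1
x_1 = 0.9500, f(x_1) = 4.900000, coefficient = 2
x_2 = 1.1500, f(x_2) = 5.300000, coefficient = 2
x_3 = 1.3500, f(x_3) = 5.700000, coefficient = 2
x_4 = 1.5500, f(x_4) = 6.100000, coefficient = 2
x_5 = 1.7500, f(x_5) = 6.500000, coefficient = 1

I ≈ (0.200000/2) × 55.000000 = 5.500000
Exact value: 5.500000
Error: 0.000000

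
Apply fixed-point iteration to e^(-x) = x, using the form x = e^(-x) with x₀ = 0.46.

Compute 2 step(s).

Equation: e^(-x) = x
Fixed-point form: x = e^(-x)
x₀ = 0.46

x_1 = g(0.460000) = 0.631284
x_2 = g(0.631284) = 0.531909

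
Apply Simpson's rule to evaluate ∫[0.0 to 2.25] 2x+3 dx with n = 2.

f(x) = 2x+3
a = 0.0, b = 2.25, n = 2
h = (b - a)/n = 1.125000

Simpson's rule: (h/3)[f(x₀) + 4f(x₁) + 2f(x₂) + ... + f(xₙ)]

x_0 = 0.0000, f(x_0) = 3.000000, coefficient = 1
x_1 = 1.1250, f(x_1) = 5.250000, coefficient = 4
x_2 = 2.2500, f(x_2) = 7.500000, coefficient = 1

I ≈ (1.125000/3) × 31.500000 = 11.812500
Exact value: 11.812500
Error: 0.000000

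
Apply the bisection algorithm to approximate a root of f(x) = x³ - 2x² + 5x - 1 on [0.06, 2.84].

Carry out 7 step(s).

f(x) = x³ - 2x² + 5x - 1
Initial interval: [0.06, 2.84]

Iteration 1:
  c_1 = (0.060000 + 2.840000)/2 = 1.450000
  f(c_1) = f(1.450000) = 5.093625
  f(a) × f(c) < 0, new interval: [0.060000, 1.450000]
Iteration 2:
  c_2 = (0.060000 + 1.450000)/2 = 0.755000
  f(c_2) = f(0.755000) = 2.065319
  f(a) × f(c) < 0, new interval: [0.060000, 0.755000]
Iteration 3:
  c_3 = (0.060000 + 0.755000)/2 = 0.407500
  f(c_3) = f(0.407500) = 0.773055
  f(a) × f(c) < 0, new interval: [0.060000, 0.407500]
Iteration 4:
  c_4 = (0.060000 + 0.407500)/2 = 0.233750
  f(c_4) = f(0.233750) = 0.072244
  f(a) × f(c) < 0, new interval: [0.060000, 0.233750]
Iteration 5:
  c_5 = (0.060000 + 0.233750)/2 = 0.146875
  f(c_5) = f(0.146875) = -0.305601
  f(a) × f(c) ≥ 0, new interval: [0.146875, 0.233750]
Iteration 6:
  c_6 = (0.146875 + 0.233750)/2 = 0.190312
  f(c_6) = f(0.190312) = -0.113982
  f(a) × f(c) ≥ 0, new interval: [0.190312, 0.233750]
Iteration 7:
  c_7 = (0.190312 + 0.233750)/2 = 0.212031
  f(c_7) = f(0.212031) = -0.020226
  f(a) × f(c) ≥ 0, new interval: [0.212031, 0.233750]

After 7 iteration(s), the approximation is c_7 = 0.212031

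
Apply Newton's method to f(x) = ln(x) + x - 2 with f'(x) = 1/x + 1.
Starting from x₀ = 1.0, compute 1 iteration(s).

f(x) = ln(x) + x - 2
f'(x) = 1/x + 1
x₀ = 1.0

Newton-Raphson formula: x_{n+1} = x_n - f(x_n)/f'(x_n)

Iteration 1:
  f(1.000000) = -1.000000
  f'(1.000000) = 2.000000
  x_1 = 1.000000 - (-1.000000)/2.000000 = 1.500000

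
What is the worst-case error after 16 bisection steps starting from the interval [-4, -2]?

Bisection error bound: |error| ≤ (b-a)/2^n
|error| ≤ (-2 - (-4))/2^16 = 2/2^16
|error| ≤ 0.0000305176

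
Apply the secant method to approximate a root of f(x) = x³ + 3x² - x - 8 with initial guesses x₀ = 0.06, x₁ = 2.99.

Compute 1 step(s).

f(x) = x³ + 3x² - x - 8
x₀ = 0.06, x₁ = 2.99

Secant formula: x_{n+1} = x_n - f(x_n)(x_n - x_{n-1})/(f(x_n) - f(x_{n-1}))

Iteration 1:
  f(0.060000) = -8.048984
  f(2.990000) = 42.561199
  x_2 = 2.990000 - 42.561199×(2.990000 - 0.060000)/(42.561199 - (-8.048984))
       = 0.525984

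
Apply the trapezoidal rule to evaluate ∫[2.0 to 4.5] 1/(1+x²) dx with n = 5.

f(x) = 1/(1+x²)
a = 2.0, b = 4.5, n = 5
h = (b - a)/n = 0.500000

Trapezoidal rule: (h/2)[f(x₀) + 2f(x₁) + 2f(x₂) + ... + f(xₙ)]

x_0 = 2.0000, f(x_0) = 0.200000, coefficient = 1
x_1 = 2.5000, f(x_1) = 0.137931, coefficient = 2
x_2 = 3.0000, f(x_2) = 0.100000, coefficient = 2
x_3 = 3.5000, f(x_3) = 0.075472, coefficient = 2
x_4 = 4.0000, f(x_4) = 0.058824, coefficient = 2
x_5 = 4.5000, f(x_5) = 0.047059, coefficient = 1

I ≈ (0.500000/2) × 0.991511 = 0.247878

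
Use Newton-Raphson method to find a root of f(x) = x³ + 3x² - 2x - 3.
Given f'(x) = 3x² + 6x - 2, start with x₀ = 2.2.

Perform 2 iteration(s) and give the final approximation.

f(x) = x³ + 3x² - 2x - 3
f'(x) = 3x² + 6x - 2
x₀ = 2.2

Newton-Raphson formula: x_{n+1} = x_n - f(x_n)/f'(x_n)

Iteration 1:
  f(2.200000) = 17.768000
  f'(2.200000) = 25.720000
  x_1 = 2.200000 - 17.768000/25.720000 = 1.509176
Iteration 2:
  f(1.509176) = 4.251799
  f'(1.509176) = 13.887889
  x_2 = 1.509176 - 4.251799/13.887889 = 1.203024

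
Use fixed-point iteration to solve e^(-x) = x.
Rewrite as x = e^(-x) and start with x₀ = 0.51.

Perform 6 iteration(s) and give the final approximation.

Equation: e^(-x) = x
Fixed-point form: x = e^(-x)
x₀ = 0.51

x_1 = g(0.510000) = 0.600496
x_2 = g(0.600496) = 0.548540
x_3 = g(0.548540) = 0.577793
x_4 = g(0.577793) = 0.561135
x_5 = g(0.561135) = 0.570561
x_6 = g(0.570561) = 0.565208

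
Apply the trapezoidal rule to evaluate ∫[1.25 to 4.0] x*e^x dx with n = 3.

f(x) = x*e^x
a = 1.25, b = 4.0, n = 3
h = (b - a)/n = 0.916667

Trapezoidal rule: (h/2)[f(x₀) + 2f(x₁) + 2f(x₂) + ... + f(xₙ)]

x_0 = 1.2500, f(x_0) = 4.362929, coefficient = 1
x_1 = 2.1667, f(x_1) = 18.913133, coefficient = 2
x_2 = 3.0833, f(x_2) = 67.312409, coefficient = 2
x_3 = 4.0000, f(x_3) = 218.392600, coefficient = 1

I ≈ (0.916667/2) × 395.206612 = 181.136364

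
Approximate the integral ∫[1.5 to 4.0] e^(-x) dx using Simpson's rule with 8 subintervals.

f(x) = e^(-x)
a = 1.5, b = 4.0, n = 8
h = (b - a)/n = 0.312500

Simpson's rule: (h/3)[f(x₀) + 4f(x₁) + 2f(x₂) + ... + f(xₙ)]

x_0 = 1.5000, f(x_0) = 0.223130, coefficient = 1
x_1 = 1.8125, f(x_1) = 0.163246, coefficient = 4
x_2 = 2.1250, f(x_2) = 0.119433, coefficient = 2
x_3 = 2.4375, f(x_3) = 0.087379, coefficient = 4
x_4 = 2.7500, f(x_4) = 0.063928, coefficient = 2
x_5 = 3.0625, f(x_5) = 0.046771, coefficient = 4
x_6 = 3.3750, f(x_6) = 0.034218, coefficient = 2
x_7 = 3.6875, f(x_7) = 0.025035, coefficient = 4
x_8 = 4.0000, f(x_8) = 0.018316, coefficient = 1

I ≈ (0.312500/3) × 1.966322 = 0.204825
Exact value: 0.204815
Error: 0.000011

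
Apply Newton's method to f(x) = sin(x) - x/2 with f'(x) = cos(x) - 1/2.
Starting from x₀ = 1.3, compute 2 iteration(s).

f(x) = sin(x) - x/2
f'(x) = cos(x) - 1/2
x₀ = 1.3

Newton-Raphson formula: x_{n+1} = x_n - f(x_n)/f'(x_n)

Iteration 1:
  f(1.300000) = 0.313558
  f'(1.300000) = -0.232501
  x_1 = 1.300000 - 0.313558/(-0.232501) = 2.648631
Iteration 2:
  f(2.648631) = -0.851078
  f'(2.648631) = -1.380935
  x_2 = 2.648631 - (-0.851078)/(-1.380935) = 2.032325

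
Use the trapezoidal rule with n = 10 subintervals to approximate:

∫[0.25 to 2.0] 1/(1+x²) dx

f(x) = 1/(1+x²)
a = 0.25, b = 2.0, n = 10
h = (b - a)/n = 0.175000

Trapezoidal rule: (h/2)[f(x₀) + 2f(x₁) + 2f(x₂) + ... + f(xₙ)]

x_0 = 0.2500, f(x_0) = 0.941176, coefficient = 1
x_1 = 0.4250, f(x_1) = 0.847009, coefficient = 2
x_2 = 0.6000, f(x_2) = 0.735294, coefficient = 2
x_3 = 0.7750, f(x_3) = 0.624756, coefficient = 2
x_4 = 0.9500, f(x_4) = 0.525624, coefficient = 2
x_5 = 1.1250, f(x_5) = 0.441379, coefficient = 2
x_6 = 1.3000, f(x_6) = 0.371747, coefficient = 2
x_7 = 1.4750, f(x_7) = 0.314899, coefficient = 2
x_8 = 1.6500, f(x_8) = 0.268637, coefficient = 2
x_9 = 1.8250, f(x_9) = 0.230914, coefficient = 2
x_10 = 2.0000, f(x_10) = 0.200000, coefficient = 1

I ≈ (0.175000/2) × 9.861694 = 0.862898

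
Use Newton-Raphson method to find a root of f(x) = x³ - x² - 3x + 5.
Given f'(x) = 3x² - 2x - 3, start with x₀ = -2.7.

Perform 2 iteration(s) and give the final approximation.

f(x) = x³ - x² - 3x + 5
f'(x) = 3x² - 2x - 3
x₀ = -2.7

Newton-Raphson formula: x_{n+1} = x_n - f(x_n)/f'(x_n)

Iteration 1:
  f(-2.700000) = -13.873000
  f'(-2.700000) = 24.270000
  x_1 = -2.700000 - (-13.873000)/24.270000 = -2.128389
Iteration 2:
  f(-2.128389) = -2.786559
  f'(-2.128389) = 14.846897
  x_2 = -2.128389 - (-2.786559)/14.846897 = -1.940703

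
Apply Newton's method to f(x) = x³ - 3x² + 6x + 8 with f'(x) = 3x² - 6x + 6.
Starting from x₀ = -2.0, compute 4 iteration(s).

f(x) = x³ - 3x² + 6x + 8
f'(x) = 3x² - 6x + 6
x₀ = -2.0

Newton-Raphson formula: x_{n+1} = x_n - f(x_n)/f'(x_n)

Iteration 1:
  f(-2.000000) = -24.000000
  f'(-2.000000) = 30.000000
  x_1 = -2.000000 - (-24.000000)/30.000000 = -1.200000
Iteration 2:
  f(-1.200000) = -5.248000
  f'(-1.200000) = 17.520000
  x_2 = -1.200000 - (-5.248000)/17.520000 = -0.900457
Iteration 3:
  f(-0.900457) = -0.565316
  f'(-0.900457) = 13.835206
  x_3 = -0.900457 - (-0.565316)/13.835206 = -0.859596
Iteration 4:
  f(-0.859596) = -0.009451
  f'(-0.859596) = 13.374291
  x_4 = -0.859596 - (-0.009451)/13.374291 = -0.858889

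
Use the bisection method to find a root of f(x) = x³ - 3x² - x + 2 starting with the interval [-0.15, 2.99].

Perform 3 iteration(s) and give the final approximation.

f(x) = x³ - 3x² - x + 2
Initial interval: [-0.15, 2.99]

Iteration 1:
  c_1 = (-0.150000 + 2.990000)/2 = 1.420000
  f(c_1) = f(1.420000) = -2.605912
  f(a) × f(c) < 0, new interval: [-0.150000, 1.420000]
Iteration 2:
  c_2 = (-0.150000 + 1.420000)/2 = 0.635000
  f(c_2) = f(0.635000) = 0.411373
  f(a) × f(c) ≥ 0, new interval: [0.635000, 1.420000]
Iteration 3:
  c_3 = (0.635000 + 1.420000)/2 = 1.027500
  f(c_3) = f(1.027500) = -1.109979
  f(a) × f(c) < 0, new interval: [0.635000, 1.027500]

After 3 iteration(s), the approximation is c_3 = 1.027500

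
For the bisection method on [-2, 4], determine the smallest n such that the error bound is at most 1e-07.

We need (b-a)/2^n ≤ 1e-07
(4 - (-2))/2^n ≤ 1e-07
6/2^n ≤ 1e-07
2^n ≥ 60000000
n ≥ log₂(60000000) = 25.84
n ≥ 26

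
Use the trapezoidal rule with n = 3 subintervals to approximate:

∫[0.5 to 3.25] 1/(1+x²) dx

f(x) = 1/(1+x²)
a = 0.5, b = 3.25, n = 3
h = (b - a)/n = 0.916667

Trapezoidal rule: (h/2)[f(x₀) + 2f(x₁) + 2f(x₂) + ... + f(xₙ)]

x_0 = 0.5000, f(x_0) = 0.800000, coefficient = 1
x_1 = 1.4167, f(x_1) = 0.332564, coefficient = 2
x_2 = 2.3333, f(x_2) = 0.155172, coefficient = 2
x_3 = 3.2500, f(x_3) = 0.086486, coefficient = 1

I ≈ (0.916667/2) × 1.861958 = 0.853398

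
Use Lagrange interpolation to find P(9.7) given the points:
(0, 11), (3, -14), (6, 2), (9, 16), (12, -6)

Lagrange interpolation formula:
P(x) = Σ yᵢ × Lᵢ(x)
where Lᵢ(x) = Π_{j≠i} (x - xⱼ)/(xᵢ - xⱼ)

L_0(9.7) = (9.7 - 3)/(0 - 3) × (9.7 - 6)/(0 - 6) × (9.7 - 9)/(0 - 9) × (9.7 - 12)/(0 - 12) = -0.020531
L_1(9.7) = (9.7 - 0)/(3 - 0) × (9.7 - 6)/(3 - 6) × (9.7 - 9)/(3 - 9) × (9.7 - 12)/(3 - 12) = 0.118895
L_2(9.7) = (9.7 - 0)/(6 - 0) × (9.7 - 3)/(6 - 3) × (9.7 - 9)/(6 - 9) × (9.7 - 12)/(6 - 12) = -0.322944
L_3(9.7) = (9.7 - 0)/(9 - 0) × (9.7 - 3)/(9 - 3) × (9.7 - 6)/(9 - 6) × (9.7 - 12)/(9 - 12) = 1.137994
L_4(9.7) = (9.7 - 0)/(12 - 0) × (9.7 - 3)/(12 - 3) × (9.7 - 6)/(12 - 6) × (9.7 - 9)/(12 - 9) = 0.086586

P(9.7) = 11×L_0(9.7) + (-14)×L_1(9.7) + 2×L_2(9.7) + 16×L_3(9.7) + (-6)×L_4(9.7)
P(9.7) = 15.152124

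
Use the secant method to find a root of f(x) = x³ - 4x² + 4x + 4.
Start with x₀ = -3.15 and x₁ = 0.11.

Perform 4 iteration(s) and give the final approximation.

f(x) = x³ - 4x² + 4x + 4
x₀ = -3.15, x₁ = 0.11

Secant formula: x_{n+1} = x_n - f(x_n)(x_n - x_{n-1})/(f(x_n) - f(x_{n-1}))

Iteration 1:
  f(-3.150000) = -79.545875
  f(0.110000) = 4.392931
  x_2 = 0.110000 - 4.392931×(0.110000 - (-3.150000))/(4.392931 - (-79.545875))
       = -0.060612
Iteration 2:
  f(0.110000) = 4.392931
  f(-0.060612) = 3.742635
  x_3 = -0.060612 - 3.742635×(-0.060612 - 0.110000)/(3.742635 - 4.392931)
       = -1.042530
Iteration 3:
  f(-0.060612) = 3.742635
  f(-1.042530) = -5.650692
  x_4 = -1.042530 - (-5.650692)×(-1.042530 - (-0.060612))/(-5.650692 - 3.742635)
       = -0.451843
Iteration 4:
  f(-1.042530) = -5.650692
  f(-0.451843) = 1.283731
  x_5 = -0.451843 - 1.283731×(-0.451843 - (-1.042530))/(1.283731 - (-5.650692))
       = -0.561194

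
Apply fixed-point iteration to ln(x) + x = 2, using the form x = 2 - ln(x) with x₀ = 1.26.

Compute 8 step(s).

Equation: ln(x) + x = 2
Fixed-point form: x = 2 - ln(x)
x₀ = 1.26

x_1 = g(1.260000) = 1.768888
x_2 = g(1.768888) = 1.429649
x_3 = g(1.429649) = 1.642571
x_4 = g(1.642571) = 1.503737
x_5 = g(1.503737) = 1.592047
x_6 = g(1.592047) = 1.534980
x_7 = g(1.534980) = 1.571483
x_8 = g(1.571483) = 1.547980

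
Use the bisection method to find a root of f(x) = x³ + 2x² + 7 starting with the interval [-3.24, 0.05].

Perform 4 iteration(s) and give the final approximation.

f(x) = x³ + 2x² + 7
Initial interval: [-3.24, 0.05]

Iteration 1:
  c_1 = (-3.240000 + 0.050000)/2 = -1.595000
  f(c_1) = f(-1.595000) = 8.030330
  f(a) × f(c) < 0, new interval: [-3.240000, -1.595000]
Iteration 2:
  c_2 = (-3.240000 + (-1.595000))/2 = -2.417500
  f(c_2) = f(-2.417500) = 4.560002
  f(a) × f(c) < 0, new interval: [-3.240000, -2.417500]
Iteration 3:
  c_3 = (-3.240000 + (-2.417500))/2 = -2.828750
  f(c_3) = f(-2.828750) = 0.368486
  f(a) × f(c) < 0, new interval: [-3.240000, -2.828750]
Iteration 4:
  c_4 = (-3.240000 + (-2.828750))/2 = -3.034375
  f(c_4) = f(-3.034375) = -2.523937
  f(a) × f(c) ≥ 0, new interval: [-3.034375, -2.828750]

After 4 iteration(s), the approximation is c_4 = -3.034375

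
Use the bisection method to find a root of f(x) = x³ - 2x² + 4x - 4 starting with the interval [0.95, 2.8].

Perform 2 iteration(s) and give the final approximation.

f(x) = x³ - 2x² + 4x - 4
Initial interval: [0.95, 2.8]

Iteration 1:
  c_1 = (0.950000 + 2.800000)/2 = 1.875000
  f(c_1) = f(1.875000) = 3.060547
  f(a) × f(c) < 0, new interval: [0.950000, 1.875000]
Iteration 2:
  c_2 = (0.950000 + 1.875000)/2 = 1.412500
  f(c_2) = f(1.412500) = 0.477846
  f(a) × f(c) < 0, new interval: [0.950000, 1.412500]

After 2 iteration(s), the approximation is c_2 = 1.412500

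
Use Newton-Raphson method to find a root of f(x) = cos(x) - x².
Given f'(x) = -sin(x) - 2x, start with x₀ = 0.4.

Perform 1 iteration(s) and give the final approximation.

f(x) = cos(x) - x²
f'(x) = -sin(x) - 2x
x₀ = 0.4

Newton-Raphson formula: x_{n+1} = x_n - f(x_n)/f'(x_n)

Iteration 1:
  f(0.400000) = 0.761061
  f'(0.400000) = -1.189418
  x_1 = 0.400000 - 0.761061/(-1.189418) = 1.039860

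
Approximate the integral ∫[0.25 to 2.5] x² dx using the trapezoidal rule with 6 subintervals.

f(x) = x²
a = 0.25, b = 2.5, n = 6
h = (b - a)/n = 0.375000

Trapezoidal rule: (h/2)[f(x₀) + 2f(x₁) + 2f(x₂) + ... + f(xₙ)]

x_0 = 0.2500, f(x_0) = 0.062500, coefficient = 1
x_1 = 0.6250, f(x_1) = 0.390625, coefficient = 2
x_2 = 1.0000, f(x_2) = 1.000000, coefficient = 2
x_3 = 1.3750, f(x_3) = 1.890625, coefficient = 2
x_4 = 1.7500, f(x_4) = 3.062500, coefficient = 2
x_5 = 2.1250, f(x_5) = 4.515625, coefficient = 2
x_6 = 2.5000, f(x_6) = 6.250000, coefficient = 1

I ≈ (0.375000/2) × 28.031250 = 5.255859
Exact value: 5.203125
Error: 0.052734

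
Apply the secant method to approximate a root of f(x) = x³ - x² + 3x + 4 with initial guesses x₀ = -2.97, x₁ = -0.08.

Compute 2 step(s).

f(x) = x³ - x² + 3x + 4
x₀ = -2.97, x₁ = -0.08

Secant formula: x_{n+1} = x_n - f(x_n)(x_n - x_{n-1})/(f(x_n) - f(x_{n-1}))

Iteration 1:
  f(-2.970000) = -39.928973
  f(-0.080000) = 3.753088
  x_2 = -0.080000 - 3.753088×(-0.080000 - (-2.970000))/(3.753088 - (-39.928973))
       = -0.328304
Iteration 2:
  f(-0.080000) = 3.753088
  f(-0.328304) = 2.871919
  x_3 = -0.328304 - 2.871919×(-0.328304 - (-0.080000))/(2.871919 - 3.753088)
       = -1.137580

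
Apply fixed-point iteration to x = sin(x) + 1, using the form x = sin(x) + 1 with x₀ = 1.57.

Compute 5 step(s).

Equation: x = sin(x) + 1
Fixed-point form: x = sin(x) + 1
x₀ = 1.57

x_1 = g(1.570000) = 2.000000
x_2 = g(2.000000) = 1.909298
x_3 = g(1.909298) = 1.943253
x_4 = g(1.943253) = 1.931436
x_5 = g(1.931436) = 1.935671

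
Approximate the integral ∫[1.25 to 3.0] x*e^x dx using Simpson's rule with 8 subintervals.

f(x) = x*e^x
a = 1.25, b = 3.0, n = 8
h = (b - a)/n = 0.218750

Simpson's rule: (h/3)[f(x₀) + 4f(x₁) + 2f(x₂) + ... + f(xₙ)]

x_0 = 1.2500, f(x_0) = 4.362929, coefficient = 1
x_1 = 1.4688, f(x_1) = 6.379959, coefficient = 4
x_2 = 1.6875, f(x_2) = 9.122539, coefficient = 2
x_3 = 1.9062, f(x_3) = 12.824892, coefficient = 4
x_4 = 2.1250, f(x_4) = 17.792407, coefficient = 2
x_5 = 2.3438, f(x_5) = 24.422436, coefficient = 4
x_6 = 2.5625, f(x_6) = 33.231006, coefficient = 2
x_7 = 2.7812, f(x_7) = 44.887101, coefficient = 4
x_8 = 3.0000, f(x_8) = 60.256611, coefficient = 1

I ≈ (0.218750/3) × 538.968994 = 39.299822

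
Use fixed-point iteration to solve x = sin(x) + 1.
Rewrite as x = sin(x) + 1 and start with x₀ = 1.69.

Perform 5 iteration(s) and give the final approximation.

Equation: x = sin(x) + 1
Fixed-point form: x = sin(x) + 1
x₀ = 1.69

x_1 = g(1.690000) = 1.992904
x_2 = g(1.992904) = 1.912228
x_3 = g(1.912228) = 1.942276
x_4 = g(1.942276) = 1.931791
x_5 = g(1.931791) = 1.935546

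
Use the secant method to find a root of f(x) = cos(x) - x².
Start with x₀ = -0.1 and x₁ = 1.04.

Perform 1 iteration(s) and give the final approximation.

f(x) = cos(x) - x²
x₀ = -0.1, x₁ = 1.04

Secant formula: x_{n+1} = x_n - f(x_n)(x_n - x_{n-1})/(f(x_n) - f(x_{n-1}))

Iteration 1:
  f(-0.100000) = 0.985004
  f(1.040000) = -0.575380
  x_2 = 1.040000 - (-0.575380)×(1.040000 - (-0.100000))/(-0.575380 - 0.985004)
       = 0.619634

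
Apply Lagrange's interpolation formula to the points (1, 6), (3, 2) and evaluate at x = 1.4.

Lagrange interpolation formula:
P(x) = Σ yᵢ × Lᵢ(x)
where Lᵢ(x) = Π_{j≠i} (x - xⱼ)/(xᵢ - xⱼ)

L_0(1.4) = (1.4 - 3)/(1 - 3) = 0.800000
L_1(1.4) = (1.4 - 1)/(3 - 1) = 0.200000

P(1.4) = 6×L_0(1.4) + 2×L_1(1.4)
P(1.4) = 5.200000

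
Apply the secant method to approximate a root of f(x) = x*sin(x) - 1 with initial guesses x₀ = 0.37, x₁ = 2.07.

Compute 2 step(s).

f(x) = x*sin(x) - 1
x₀ = 0.37, x₁ = 2.07

Secant formula: x_{n+1} = x_n - f(x_n)(x_n - x_{n-1})/(f(x_n) - f(x_{n-1}))

Iteration 1:
  f(0.370000) = -0.866202
  f(2.070000) = 0.817386
  x_2 = 2.070000 - 0.817386×(2.070000 - 0.370000)/(0.817386 - (-0.866202))
       = 1.244646
Iteration 2:
  f(2.070000) = 0.817386
  f(1.244646) = 0.179032
  x_3 = 1.244646 - 0.179032×(1.244646 - 2.070000)/(0.179032 - 0.817386)
       = 1.013168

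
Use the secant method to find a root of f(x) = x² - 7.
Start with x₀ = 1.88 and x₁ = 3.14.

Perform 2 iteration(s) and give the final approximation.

f(x) = x² - 7
x₀ = 1.88, x₁ = 3.14

Secant formula: x_{n+1} = x_n - f(x_n)(x_n - x_{n-1})/(f(x_n) - f(x_{n-1}))

Iteration 1:
  f(1.880000) = -3.465600
  f(3.140000) = 2.859600
  x_2 = 3.140000 - 2.859600×(3.140000 - 1.880000)/(2.859600 - (-3.465600))
       = 2.570359
Iteration 2:
  f(3.140000) = 2.859600
  f(2.570359) = -0.393257
  x_3 = 2.570359 - (-0.393257)×(2.570359 - 3.140000)/(-0.393257 - 2.859600)
       = 2.639226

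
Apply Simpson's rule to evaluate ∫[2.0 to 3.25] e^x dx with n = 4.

f(x) = e^x
a = 2.0, b = 3.25, n = 4
h = (b - a)/n = 0.312500

Simpson's rule: (h/3)[f(x₀) + 4f(x₁) + 2f(x₂) + ... + f(xₙ)]

x_0 = 2.0000, f(x_0) = 7.389056, coefficient = 1
x_1 = 2.3125, f(x_1) = 10.099642, coefficient = 4
x_2 = 2.6250, f(x_2) = 13.804574, coefficient = 2
x_3 = 2.9375, f(x_3) = 18.868616, coefficient = 4
x_4 = 3.2500, f(x_4) = 25.790340, coefficient = 1

I ≈ (0.312500/3) × 176.661576 = 18.402248
Exact value: 18.401284
Error: 0.000964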